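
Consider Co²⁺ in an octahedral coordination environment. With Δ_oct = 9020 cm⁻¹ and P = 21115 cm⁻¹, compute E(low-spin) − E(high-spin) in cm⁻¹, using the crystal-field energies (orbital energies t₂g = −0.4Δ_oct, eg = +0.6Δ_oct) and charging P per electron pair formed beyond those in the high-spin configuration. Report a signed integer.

12095

Co sits in group 9; removing 2 electrons leaves Co²⁺ with 9 − 2 = 7 d electrons.
In the high-spin limit (t₂g⁵ eg²) the orbital term is -0.8Δ_oct = -7216 cm⁻¹, with no excess pairing.
Low-spin: t₂g⁶ eg¹, orbital CFSE = -1.8Δ_oct = -16236 cm⁻¹; plus 1 excess pair × P = +21115 cm⁻¹; total 4879 cm⁻¹.
E(LS) − E(HS) = 4879 − (-7216) = 12095 cm⁻¹.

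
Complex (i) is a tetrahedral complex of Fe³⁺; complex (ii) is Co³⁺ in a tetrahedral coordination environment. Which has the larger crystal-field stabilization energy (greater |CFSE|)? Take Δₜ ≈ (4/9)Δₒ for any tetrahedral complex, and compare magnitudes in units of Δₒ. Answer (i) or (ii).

(ii)

(i): Group 8 minus oxidation state +3 gives a d⁵ configuration for Fe³⁺; Tetrahedral splitting is small, so the complex is high-spin; e^2 t2^3, CFSE = 0.0Δₜ ≈ 0.00Δₒ.
(ii): Co is in group 9, so Co³⁺ is d⁶ (9 − 3 = 6); Tetrahedral splitting is small, so the complex is high-spin; e^3 t2^3, CFSE = -0.6Δₜ ≈ -0.27Δₒ.
So (ii) has the larger |CFSE|.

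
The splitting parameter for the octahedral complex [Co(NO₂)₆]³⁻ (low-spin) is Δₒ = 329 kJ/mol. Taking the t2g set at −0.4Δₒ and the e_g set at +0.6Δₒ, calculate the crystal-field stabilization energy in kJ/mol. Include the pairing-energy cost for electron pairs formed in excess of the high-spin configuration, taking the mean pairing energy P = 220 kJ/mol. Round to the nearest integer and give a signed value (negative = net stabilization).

Each NO₂⁻ contributes -1; 6 × (-1) = -6. With overall charge -3, Co is in the +3 oxidation state.
Co sits in group 9; removing 3 electrons leaves Co³⁺ with 9 − 3 = 6 d electrons.
The d⁶ electrons fill as t2g^6 e_g^0.
Orbital CFSE = 6(-0.4) + 0(0.6) = -2.4Δₒ = -2.4 × 329 = -790 kJ/mol.
High-spin d⁶ would be t2g^4 e_g^2 with 1 pair; low-spin has 3, so 2 excess pairs cost +2P = +440 kJ/mol.
Combining: -790 + 440 = -350 kJ/mol.

-350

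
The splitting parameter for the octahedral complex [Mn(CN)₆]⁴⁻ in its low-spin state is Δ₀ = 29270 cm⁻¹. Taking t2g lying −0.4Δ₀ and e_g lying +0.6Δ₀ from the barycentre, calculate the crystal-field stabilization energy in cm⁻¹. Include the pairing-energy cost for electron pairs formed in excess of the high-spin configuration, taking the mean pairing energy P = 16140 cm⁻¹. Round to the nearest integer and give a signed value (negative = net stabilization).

-26260

Each CN⁻ contributes -1; 6 × (-1) = -6. With overall charge -4, Mn is in the +2 oxidation state.
Mn sits in group 7; removing 2 electrons leaves Mn²⁺ with 7 − 2 = 5 d electrons.
The d⁵ electrons fill as t2g^5 e_g^0.
Orbital CFSE = 5(-0.4) + 0(0.6) = -2.0Δ₀ = -2.0 × 29270 = -58540 cm⁻¹.
High-spin d⁵ would be t2g^3 e_g^2 with 0 pairs; low-spin has 2, so 2 excess pairs cost +2P = +32280 cm⁻¹.
Net CFSE = -58540 + 32280 = -26260 cm⁻¹.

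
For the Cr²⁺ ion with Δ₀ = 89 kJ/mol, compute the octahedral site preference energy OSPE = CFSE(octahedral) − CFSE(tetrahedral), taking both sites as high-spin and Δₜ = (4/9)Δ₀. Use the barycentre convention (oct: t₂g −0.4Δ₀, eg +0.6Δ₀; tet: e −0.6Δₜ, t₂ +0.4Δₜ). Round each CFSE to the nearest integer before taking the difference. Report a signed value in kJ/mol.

-37

Cr is in group 6, so Cr²⁺ is d⁴ (6 − 2 = 4).
In an octahedral site d⁴ (HS) is t₂g³ eg¹, giving CFSE(oct) = -0.6Δ₀ = -53 kJ/mol.
Tetrahedral: e² t₂², CFSE = 2(−0.6) + 2(+0.4) = -0.4Δₜ = -0.4 × (4/9) × 89 = -16 kJ/mol.
OSPE = CFSE(oct) − CFSE(tet) = -53 − (-16) = -37 kJ/mol.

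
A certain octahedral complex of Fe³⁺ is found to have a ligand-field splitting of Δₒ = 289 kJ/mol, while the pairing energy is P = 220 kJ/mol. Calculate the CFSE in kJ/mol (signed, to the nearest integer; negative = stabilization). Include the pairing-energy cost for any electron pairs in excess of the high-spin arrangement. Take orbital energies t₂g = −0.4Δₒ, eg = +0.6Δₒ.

-138

Fe sits in group 8; removing 3 electrons leaves Fe³⁺ with 8 − 3 = 5 d electrons.
Δₒ > P, so pairing is preferred: the ground state is low-spin.
Configuration: t₂g⁵ eg⁰.
Orbital CFSE = -2.0Δₒ = -2.0 × 289 = -578 kJ/mol.
Excess pairs vs high-spin: 2 − 0 = 2; pairing cost = +440 kJ/mol.
Net CFSE = -578 + 440 = -138 kJ/mol.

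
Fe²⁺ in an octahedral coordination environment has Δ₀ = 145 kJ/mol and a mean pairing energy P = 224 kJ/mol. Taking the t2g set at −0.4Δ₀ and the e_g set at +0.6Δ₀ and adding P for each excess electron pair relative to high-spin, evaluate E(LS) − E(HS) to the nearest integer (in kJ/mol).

158

Fe sits in group 8; removing 2 electrons leaves Fe²⁺ with 8 − 2 = 6 d electrons.
High-spin: t2g^4 e_g^2, CFSE = -0.4Δ₀ = -58 kJ/mol.
For low-spin the configuration is t2g^6 e_g^0: orbital energy -2.4 × 145 = -348 kJ/mol, and 2 additional pairs relative to high-spin add 448 kJ/mol, giving 100 kJ/mol.
Thus E(LS) − E(HS) = 158 kJ/mol.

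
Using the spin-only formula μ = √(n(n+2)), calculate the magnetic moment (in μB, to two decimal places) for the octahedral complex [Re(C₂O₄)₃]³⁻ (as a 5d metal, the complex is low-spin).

2.83 μB

Each C₂O₄²⁻ contributes -2; 3 × (-2) = -6. With overall charge -3, Re is in the +3 oxidation state.
Group 7 minus oxidation state +3 gives a d⁴ configuration for Re³⁺.
Configuration: t₂g⁴ eg⁰ → 2 unpaired electrons.
μ(spin-only) = √[2(2+2)] = √8 ≈ 2.83 μB.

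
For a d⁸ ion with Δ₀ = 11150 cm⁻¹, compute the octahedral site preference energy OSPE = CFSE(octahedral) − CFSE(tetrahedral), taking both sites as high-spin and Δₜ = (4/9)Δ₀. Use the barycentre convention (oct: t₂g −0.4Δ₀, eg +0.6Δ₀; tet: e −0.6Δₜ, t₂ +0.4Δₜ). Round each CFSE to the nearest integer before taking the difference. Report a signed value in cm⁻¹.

Octahedral high-spin t₂g⁶ eg²: CFSE = -1.2 × 11150 = -13380 cm⁻¹.
Tetrahedral e⁴ t₂⁴ gives -0.8Δₜ = -0.8 × (4/9) × 11150 = -3964 cm⁻¹.
Subtracting, OSPE = -13380 − (-3964) = -9416 cm⁻¹.

-9416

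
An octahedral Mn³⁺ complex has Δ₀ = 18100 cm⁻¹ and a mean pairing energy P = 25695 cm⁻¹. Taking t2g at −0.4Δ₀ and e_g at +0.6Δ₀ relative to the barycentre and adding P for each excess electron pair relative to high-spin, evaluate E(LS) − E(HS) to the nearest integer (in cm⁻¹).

Mn is in group 7, so Mn³⁺ is d⁴ (7 − 3 = 4).
In the high-spin limit (t2g^3 e_g^1) the orbital term is -0.6Δ₀ = -10860 cm⁻¹, with no excess pairing.
For low-spin the configuration is t2g^4 e_g^0: orbital energy -1.6 × 18100 = -28960 cm⁻¹, and 1 additional pair relative to high-spin adds 25695 cm⁻¹, giving -3265 cm⁻¹.
The difference is -3265 − (-10860) = 7595 cm⁻¹, so high-spin lies lower.

7595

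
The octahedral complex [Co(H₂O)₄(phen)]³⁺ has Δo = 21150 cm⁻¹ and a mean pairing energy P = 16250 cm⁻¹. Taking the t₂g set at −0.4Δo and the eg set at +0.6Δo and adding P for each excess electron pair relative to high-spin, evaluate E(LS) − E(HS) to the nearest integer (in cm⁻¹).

Ligand charges: 4×(+0) from H₂O and 1×(+0) from phen sum to +0; with overall charge +3, Co is +3.
Co sits in group 9; removing 3 electrons leaves Co³⁺ with 9 − 3 = 6 d electrons.
High-spin d⁶ fills as t₂g⁴ eg² with CFSE 4(−0.4) + 2(+0.6) = -0.4Δo = -8460 cm⁻¹.
Low-spin: t₂g⁶ eg⁰, orbital CFSE = -2.4Δo = -50760 cm⁻¹; plus 2 excess pairs × P = +32500 cm⁻¹; total -18260 cm⁻¹.
The difference is -18260 − (-8460) = -9800 cm⁻¹, so low-spin lies lower.

-9800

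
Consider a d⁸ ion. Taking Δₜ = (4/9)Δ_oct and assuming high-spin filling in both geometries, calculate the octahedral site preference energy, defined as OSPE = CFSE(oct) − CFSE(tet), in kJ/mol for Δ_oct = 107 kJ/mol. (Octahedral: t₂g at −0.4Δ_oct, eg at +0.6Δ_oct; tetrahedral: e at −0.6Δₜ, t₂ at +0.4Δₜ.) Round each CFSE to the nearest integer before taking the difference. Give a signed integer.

In an octahedral site d⁸ (HS) is t₂g⁶ eg², giving CFSE(oct) = -1.2Δ_oct = -128 kJ/mol.
In a tetrahedral site the filling is e⁴ t₂⁴: CFSE(tet) = -0.8Δₜ = -0.8 × (4/9)(107) = -38 kJ/mol.
Subtracting, OSPE = -128 − (-38) = -90 kJ/mol.

-90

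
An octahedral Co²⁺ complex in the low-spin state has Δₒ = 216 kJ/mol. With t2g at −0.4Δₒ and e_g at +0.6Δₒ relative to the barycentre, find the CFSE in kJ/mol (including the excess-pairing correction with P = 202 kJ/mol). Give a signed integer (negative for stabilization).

Co is in group 9, so Co²⁺ is d⁷ (9 − 2 = 7).
Configuration: t2g^6 e_g^1.
Orbital CFSE = 6(-0.4) + 1(0.6) = -1.8Δₒ = -1.8 × 216 = -389 kJ/mol.
Pairing penalty: 3 pairs vs 2 in the high-spin reference → 1 extra × P = 202 kJ/mol.
Overall CFSE = -389 + 202 = -187 kJ/mol.

-187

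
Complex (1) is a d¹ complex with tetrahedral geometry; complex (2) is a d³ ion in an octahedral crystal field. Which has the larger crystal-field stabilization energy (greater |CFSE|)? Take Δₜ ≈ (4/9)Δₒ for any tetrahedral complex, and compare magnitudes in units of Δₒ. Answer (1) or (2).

(1): Tetrahedral fields are weak (Δₜ ≈ 4/9 Δₒ), so electrons fill high-spin; e¹ t₂⁰, CFSE = -0.6Δₜ ≈ -0.27Δₒ.
(2): For octahedral d³ the high- and low-spin configurations coincide; t₂g³ eg⁰, CFSE = -1.2Δₒ.
So (2) has the larger |CFSE|.

(2)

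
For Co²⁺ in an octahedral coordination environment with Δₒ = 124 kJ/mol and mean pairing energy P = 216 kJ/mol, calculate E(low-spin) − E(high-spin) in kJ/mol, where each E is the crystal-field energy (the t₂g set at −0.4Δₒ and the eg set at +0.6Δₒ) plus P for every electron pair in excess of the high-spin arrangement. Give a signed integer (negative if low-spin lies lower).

Co is in group 9, so Co²⁺ is d⁷ (9 − 2 = 7).
High-spin d⁷ fills as t₂g⁵ eg² with CFSE 5(−0.4) + 2(+0.6) = -0.8Δₒ = -99 kJ/mol.
Low-spin: t₂g⁶ eg¹, orbital CFSE = -1.8Δₒ = -223 kJ/mol; plus 1 excess pair × P = +216 kJ/mol; total -7 kJ/mol.
E(LS) − E(HS) = -7 − (-99) = 92 kJ/mol.

92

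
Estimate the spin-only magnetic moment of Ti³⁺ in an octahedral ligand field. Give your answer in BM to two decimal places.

1.73 BM

Ti sits in group 4; removing 3 electrons leaves Ti³⁺ with 4 − 3 = 1 d electrons.
Configuration: t₂g¹ eg⁰ → 1 unpaired electron.
μ(spin-only) = √[1(1+2)] = √3 ≈ 1.73 BM.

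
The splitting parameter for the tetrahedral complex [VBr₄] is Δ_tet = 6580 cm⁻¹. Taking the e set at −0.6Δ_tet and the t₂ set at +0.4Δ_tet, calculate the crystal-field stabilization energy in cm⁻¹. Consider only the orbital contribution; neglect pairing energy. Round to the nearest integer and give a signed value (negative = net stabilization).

-3948

Each Br⁻ contributes -1; 4 × (-1) = -4. With overall charge +0, V is in the +4 oxidation state.
Group 5 minus oxidation state +4 gives a d¹ configuration for V⁴⁺.
Tetrahedral splitting is small, so the complex is high-spin.
The d¹ electrons fill as e¹ t₂⁰.
Orbital CFSE = 1(-0.6) + 0(0.4) = -0.6Δ_tet = -0.6 × 6580 = -3948 cm⁻¹.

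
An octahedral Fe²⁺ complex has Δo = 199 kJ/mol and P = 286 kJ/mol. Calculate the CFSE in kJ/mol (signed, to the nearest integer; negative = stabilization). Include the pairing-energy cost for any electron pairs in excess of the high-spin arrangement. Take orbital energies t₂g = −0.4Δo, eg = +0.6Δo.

Group 8 minus oxidation state +2 gives a d⁶ configuration for Fe²⁺.
Since Δo = 199 kJ/mol < P = 286 kJ/mol, the complex adopts the high-spin configuration.
Filling d⁶ accordingly: t₂g⁴ eg².
Orbital CFSE = -0.4Δo = -0.4 × 199 = -80 kJ/mol.
High-spin has no excess pairs, so no pairing correction applies.

-80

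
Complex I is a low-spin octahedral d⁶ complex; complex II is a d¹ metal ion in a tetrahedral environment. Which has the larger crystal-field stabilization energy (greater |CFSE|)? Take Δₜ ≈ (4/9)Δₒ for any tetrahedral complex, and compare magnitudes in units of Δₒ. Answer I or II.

I: t2g^6 e_g^0, CFSE = -2.4Δₒ.
II: Tetrahedral splitting is small, so the complex is high-spin; e¹ t₂⁰, CFSE = -0.6Δₜ ≈ -0.27Δₒ.
So I has the larger |CFSE|.

I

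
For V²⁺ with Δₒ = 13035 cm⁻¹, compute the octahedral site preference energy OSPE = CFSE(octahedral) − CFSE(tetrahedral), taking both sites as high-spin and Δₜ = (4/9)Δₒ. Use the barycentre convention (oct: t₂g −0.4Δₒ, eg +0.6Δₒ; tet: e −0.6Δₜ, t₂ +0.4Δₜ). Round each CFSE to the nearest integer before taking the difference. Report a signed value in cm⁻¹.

-11007

V sits in group 5; removing 2 electrons leaves V²⁺ with 5 − 2 = 3 d electrons.
Octahedral high-spin t₂g³ eg⁰: CFSE = -1.2 × 13035 = -15642 cm⁻¹.
Tetrahedral: e² t₂¹, CFSE = 2(−0.6) + 1(+0.4) = -0.8Δₜ = -0.8 × (4/9) × 13035 = -4635 cm⁻¹.
OSPE = CFSE(oct) − CFSE(tet) = -15642 − (-4635) = -11007 cm⁻¹.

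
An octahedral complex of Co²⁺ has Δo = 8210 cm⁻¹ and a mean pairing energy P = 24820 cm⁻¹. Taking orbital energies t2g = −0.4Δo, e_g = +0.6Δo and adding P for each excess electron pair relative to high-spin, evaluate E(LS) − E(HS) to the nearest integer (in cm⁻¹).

Co²⁺: group 9, so d-count = 9 − 2 = 7.
In the high-spin limit (t2g^5 e_g^2) the orbital term is -0.8Δo = -6568 cm⁻¹, with no excess pairing.
For low-spin the configuration is t2g^6 e_g^1: orbital energy -1.8 × 8210 = -14778 cm⁻¹, and 1 additional pair relative to high-spin adds 24820 cm⁻¹, giving 10042 cm⁻¹.
E(LS) − E(HS) = 10042 − (-6568) = 16610 cm⁻¹.

16610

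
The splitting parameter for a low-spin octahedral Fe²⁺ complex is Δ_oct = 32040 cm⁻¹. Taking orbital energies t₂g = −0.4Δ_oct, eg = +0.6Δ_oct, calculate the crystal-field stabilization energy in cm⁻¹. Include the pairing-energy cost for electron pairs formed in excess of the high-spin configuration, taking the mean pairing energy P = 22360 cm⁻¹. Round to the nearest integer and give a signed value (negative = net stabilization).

-32176

Fe sits in group 8; removing 2 electrons leaves Fe²⁺ with 8 − 2 = 6 d electrons.
Electron filling gives t₂g⁶ eg⁰.
Orbital CFSE = 6(-0.4) + 0(0.6) = -2.4Δ_oct = -2.4 × 32040 = -76896 cm⁻¹.
High-spin d⁶ would be t₂g⁴ eg² with 1 pair; low-spin has 3, so 2 excess pairs cost +2P = +44720 cm⁻¹.
Net CFSE = -76896 + 44720 = -32176 cm⁻¹.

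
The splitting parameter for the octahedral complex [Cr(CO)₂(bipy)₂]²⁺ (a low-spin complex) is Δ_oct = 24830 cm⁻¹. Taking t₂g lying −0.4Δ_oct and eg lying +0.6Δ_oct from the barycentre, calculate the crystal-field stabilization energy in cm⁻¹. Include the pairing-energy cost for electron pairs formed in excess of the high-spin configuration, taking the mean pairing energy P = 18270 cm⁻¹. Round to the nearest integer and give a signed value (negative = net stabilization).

Ligand charges: 2×(+0) from CO and 2×(+0) from bipy sum to +0; with overall charge +2, Cr is +2.
Cr sits in group 6; removing 2 electrons leaves Cr²⁺ with 6 − 2 = 4 d electrons.
Electron filling gives t₂g⁴ eg⁰.
The orbital stabilization is -1.6Δ_oct = -1.6 × 24830 = -39728 cm⁻¹.
Pairing penalty: 1 pair vs 0 in the high-spin reference → 1 extra × P = 18270 cm⁻¹.
Combining: -39728 + 18270 = -21458 cm⁻¹.

-21458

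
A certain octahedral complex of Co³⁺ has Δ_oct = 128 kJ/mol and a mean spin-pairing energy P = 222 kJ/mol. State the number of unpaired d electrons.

Group 9 minus oxidation state +3 gives a d⁶ configuration for Co³⁺.
Δ_oct < P, so pairing is avoided: the ground state is high-spin.
That gives t2g^4 e_g^2.
Unpaired electrons: 4.

4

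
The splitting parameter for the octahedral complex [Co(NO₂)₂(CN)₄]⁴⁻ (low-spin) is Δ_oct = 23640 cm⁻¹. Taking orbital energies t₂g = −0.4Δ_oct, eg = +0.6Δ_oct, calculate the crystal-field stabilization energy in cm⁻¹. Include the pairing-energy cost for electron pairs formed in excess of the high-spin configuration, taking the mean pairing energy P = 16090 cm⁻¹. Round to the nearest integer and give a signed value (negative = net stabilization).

-26462

Ligand charges: 2×(-1) from NO₂⁻ and 4×(-1) from CN⁻ sum to -6; with overall charge -4, Co is +2.
Group 9 minus oxidation state +2 gives a d⁷ configuration for Co²⁺.
The d⁷ electrons fill as t₂g⁶ eg¹.
CFSE(orbital) = 6×(-0.4Δ_oct) + 1×(0.6Δ_oct) = -1.8Δ_oct; with Δ_oct = 23640 cm⁻¹ that is -42552 cm⁻¹.
Pairing penalty: 3 pairs vs 2 in the high-spin reference → 1 extra × P = 16090 cm⁻¹.
Overall CFSE = -42552 + 16090 = -26462 cm⁻¹.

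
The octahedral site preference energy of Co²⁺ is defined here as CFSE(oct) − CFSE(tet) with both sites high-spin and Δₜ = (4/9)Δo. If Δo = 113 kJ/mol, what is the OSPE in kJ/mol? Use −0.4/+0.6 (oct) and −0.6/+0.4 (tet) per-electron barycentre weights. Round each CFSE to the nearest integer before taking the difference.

-30

Co is in group 9, so Co²⁺ is d⁷ (9 − 2 = 7).
Octahedral high-spin t₂g⁵ eg²: CFSE = -0.8 × 113 = -90 kJ/mol.
In a tetrahedral site the filling is e⁴ t₂³: CFSE(tet) = -1.2Δₜ = -1.2 × (4/9)(113) = -60 kJ/mol.
OSPE = -90 − (-60) = -30 kJ/mol.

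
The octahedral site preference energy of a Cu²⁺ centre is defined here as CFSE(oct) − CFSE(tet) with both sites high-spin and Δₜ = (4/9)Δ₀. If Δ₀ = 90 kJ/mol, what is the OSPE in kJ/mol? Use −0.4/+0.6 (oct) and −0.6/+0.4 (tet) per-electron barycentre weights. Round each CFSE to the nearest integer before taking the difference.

-38

Cu is in group 11, so Cu²⁺ is d⁹ (11 − 2 = 9).
In an octahedral site d⁹ (HS) is t2g^6 e_g^3, giving CFSE(oct) = -0.6Δ₀ = -54 kJ/mol.
Tetrahedral: e^4 t2^5, CFSE = 4(−0.6) + 5(+0.4) = -0.4Δₜ = -0.4 × (4/9) × 90 = -16 kJ/mol.
Subtracting, OSPE = -54 − (-16) = -38 kJ/mol.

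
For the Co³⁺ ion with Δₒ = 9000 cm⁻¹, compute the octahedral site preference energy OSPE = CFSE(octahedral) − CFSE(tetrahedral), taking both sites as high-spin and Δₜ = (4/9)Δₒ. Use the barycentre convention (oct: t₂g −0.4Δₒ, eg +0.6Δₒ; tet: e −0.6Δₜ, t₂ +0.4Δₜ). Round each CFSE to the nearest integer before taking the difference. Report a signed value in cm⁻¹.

Co³⁺: group 9, so d-count = 9 − 3 = 6.
In an octahedral site d⁶ (HS) is t₂g⁴ eg², giving CFSE(oct) = -0.4Δₒ = -3600 cm⁻¹.
Tetrahedral: e³ t₂³, CFSE = 3(−0.6) + 3(+0.4) = -0.6Δₜ = -0.6 × (4/9) × 9000 = -2400 cm⁻¹.
OSPE = CFSE(oct) − CFSE(tet) = -3600 − (-2400) = -1200 cm⁻¹.

-1200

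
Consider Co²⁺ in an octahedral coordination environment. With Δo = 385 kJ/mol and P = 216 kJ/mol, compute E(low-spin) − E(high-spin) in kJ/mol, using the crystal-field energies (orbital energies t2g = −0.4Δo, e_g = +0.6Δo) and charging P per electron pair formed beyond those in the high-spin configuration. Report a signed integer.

Group 9 minus oxidation state +2 gives a d⁷ configuration for Co²⁺.
In the high-spin limit (t2g^5 e_g^2) the orbital term is -0.8Δo = -308 kJ/mol, with no excess pairing.
For low-spin the configuration is t2g^6 e_g^1: orbital energy -1.8 × 385 = -693 kJ/mol, and 1 additional pair relative to high-spin adds 216 kJ/mol, giving -477 kJ/mol.
E(LS) − E(HS) = -477 − (-308) = -169 kJ/mol.

-169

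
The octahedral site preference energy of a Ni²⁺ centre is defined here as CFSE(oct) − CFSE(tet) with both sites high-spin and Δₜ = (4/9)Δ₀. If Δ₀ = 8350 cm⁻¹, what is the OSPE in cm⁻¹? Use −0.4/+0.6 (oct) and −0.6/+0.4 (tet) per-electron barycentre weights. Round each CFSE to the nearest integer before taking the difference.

Group 10 minus oxidation state +2 gives a d⁸ configuration for Ni²⁺.
In an octahedral site d⁸ (HS) is t2g^6 e_g^2, giving CFSE(oct) = -1.2Δ₀ = -10020 cm⁻¹.
Tetrahedral: e^4 t2^4, CFSE = 4(−0.6) + 4(+0.4) = -0.8Δₜ = -0.8 × (4/9) × 8350 = -2969 cm⁻¹.
OSPE = CFSE(oct) − CFSE(tet) = -10020 − (-2969) = -7051 cm⁻¹.

-7051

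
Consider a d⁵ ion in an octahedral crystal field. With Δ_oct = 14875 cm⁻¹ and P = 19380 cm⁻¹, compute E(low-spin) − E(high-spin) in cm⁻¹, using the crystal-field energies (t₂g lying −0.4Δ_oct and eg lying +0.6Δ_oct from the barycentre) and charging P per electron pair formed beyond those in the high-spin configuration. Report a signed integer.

9010

High-spin d⁵ fills as t₂g³ eg² with CFSE 3(−0.4) + 2(+0.6) = 0.0Δ_oct = 0 cm⁻¹.
For low-spin the configuration is t₂g⁵ eg⁰: orbital energy -2.0 × 14875 = -29750 cm⁻¹, and 2 additional pairs relative to high-spin add 38760 cm⁻¹, giving 9010 cm⁻¹.
E(LS) − E(HS) = 9010 − (0) = 9010 cm⁻¹.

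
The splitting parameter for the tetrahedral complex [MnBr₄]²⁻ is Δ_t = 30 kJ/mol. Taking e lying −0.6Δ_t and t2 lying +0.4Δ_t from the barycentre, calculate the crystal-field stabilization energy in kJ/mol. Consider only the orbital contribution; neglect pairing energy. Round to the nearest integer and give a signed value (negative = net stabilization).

0

Each Br⁻ contributes -1; 4 × (-1) = -4. With overall charge -2, Mn is in the +2 oxidation state.
Mn²⁺: group 7, so d-count = 7 − 2 = 5.
Tetrahedral fields are weak (Δₜ ≈ 4/9 Δₒ), so electrons fill high-spin.
Electron filling gives e^2 t2^3.
CFSE(orbital) = 2×(-0.6Δ_t) + 3×(0.4Δ_t) = 0.0Δ_t; with Δ_t = 30 kJ/mol that is 0 kJ/mol.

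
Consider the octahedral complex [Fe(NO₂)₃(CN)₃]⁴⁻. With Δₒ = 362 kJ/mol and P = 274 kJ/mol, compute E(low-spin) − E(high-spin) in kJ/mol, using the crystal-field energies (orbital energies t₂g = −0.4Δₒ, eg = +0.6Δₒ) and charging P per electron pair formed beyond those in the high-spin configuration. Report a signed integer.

-176

Ligand charges: 3×(-1) from NO₂⁻ and 3×(-1) from CN⁻ sum to -6; with overall charge -4, Fe is +2.
Fe²⁺: group 8, so d-count = 8 − 2 = 6.
High-spin: t₂g⁴ eg², CFSE = -0.4Δₒ = -145 kJ/mol.
Low-spin: t₂g⁶ eg⁰, orbital CFSE = -2.4Δₒ = -869 kJ/mol; plus 2 excess pairs × P = +548 kJ/mol; total -321 kJ/mol.
Thus E(LS) − E(HS) = -176 kJ/mol.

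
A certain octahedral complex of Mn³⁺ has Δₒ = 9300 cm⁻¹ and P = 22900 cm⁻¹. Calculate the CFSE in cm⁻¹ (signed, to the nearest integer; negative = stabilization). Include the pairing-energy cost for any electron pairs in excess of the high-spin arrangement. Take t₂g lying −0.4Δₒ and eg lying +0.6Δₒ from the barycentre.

Mn is in group 7, so Mn³⁺ is d⁴ (7 − 3 = 4).
With Δₒ < P the complex is high-spin.
That gives t₂g³ eg¹.
Orbital CFSE = -0.6Δₒ = -0.6 × 9300 = -5580 cm⁻¹.
High-spin has no excess pairs, so no pairing correction applies.

-5580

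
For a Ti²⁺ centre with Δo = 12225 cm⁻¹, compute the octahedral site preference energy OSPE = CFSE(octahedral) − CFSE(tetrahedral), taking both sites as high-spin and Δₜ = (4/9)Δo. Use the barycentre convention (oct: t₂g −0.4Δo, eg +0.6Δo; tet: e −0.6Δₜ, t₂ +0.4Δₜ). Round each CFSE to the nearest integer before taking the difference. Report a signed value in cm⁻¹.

Ti sits in group 4; removing 2 electrons leaves Ti²⁺ with 4 − 2 = 2 d electrons.
In an octahedral site d² (HS) is t₂g² eg⁰, giving CFSE(oct) = -0.8Δo = -9780 cm⁻¹.
Tetrahedral e² t₂⁰ gives -1.2Δₜ = -1.2 × (4/9) × 12225 = -6520 cm⁻¹.
OSPE = CFSE(oct) − CFSE(tet) = -9780 − (-6520) = -3260 cm⁻¹.

-3260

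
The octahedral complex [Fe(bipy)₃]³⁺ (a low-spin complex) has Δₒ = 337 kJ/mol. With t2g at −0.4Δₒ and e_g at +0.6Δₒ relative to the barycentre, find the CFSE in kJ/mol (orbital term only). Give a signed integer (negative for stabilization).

-674

bipy is neutral, so the +3 overall charge sits on Fe: oxidation state +3.
Fe³⁺: group 8, so d-count = 8 − 3 = 5.
Configuration: t2g^5 e_g^0.
The orbital stabilization is -2.0Δₒ = -2.0 × 337 = -674 kJ/mol.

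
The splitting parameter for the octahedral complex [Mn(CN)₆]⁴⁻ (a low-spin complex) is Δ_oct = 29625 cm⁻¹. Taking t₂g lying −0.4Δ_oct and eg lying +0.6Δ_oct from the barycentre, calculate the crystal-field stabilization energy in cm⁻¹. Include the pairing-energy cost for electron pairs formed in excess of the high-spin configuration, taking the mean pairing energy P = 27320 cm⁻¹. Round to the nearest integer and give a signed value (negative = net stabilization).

Each CN⁻ contributes -1; 6 × (-1) = -6. With overall charge -4, Mn is in the +2 oxidation state.
Mn²⁺: group 7, so d-count = 7 − 2 = 5.
Configuration: t₂g⁵ eg⁰.
CFSE(orbital) = 5×(-0.4Δ_oct) + 0×(0.6Δ_oct) = -2.0Δ_oct; with Δ_oct = 29625 cm⁻¹ that is -59250 cm⁻¹.
Relative to high-spin t₂g³ eg² (0 paired), the low-spin configuration has 2 additional pairs, contributing +2 × 27320 = +54640 cm⁻¹.
Overall CFSE = -59250 + 54640 = -4610 cm⁻¹.

-4610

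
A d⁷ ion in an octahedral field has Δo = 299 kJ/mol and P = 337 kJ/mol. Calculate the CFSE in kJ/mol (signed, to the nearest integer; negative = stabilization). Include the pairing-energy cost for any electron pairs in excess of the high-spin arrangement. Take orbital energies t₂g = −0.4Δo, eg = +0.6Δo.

-239

With Δo < P the complex is high-spin.
That gives t₂g⁵ eg².
Orbital CFSE = -0.8Δo = -0.8 × 299 = -239 kJ/mol.
High-spin has no excess pairs, so no pairing correction applies.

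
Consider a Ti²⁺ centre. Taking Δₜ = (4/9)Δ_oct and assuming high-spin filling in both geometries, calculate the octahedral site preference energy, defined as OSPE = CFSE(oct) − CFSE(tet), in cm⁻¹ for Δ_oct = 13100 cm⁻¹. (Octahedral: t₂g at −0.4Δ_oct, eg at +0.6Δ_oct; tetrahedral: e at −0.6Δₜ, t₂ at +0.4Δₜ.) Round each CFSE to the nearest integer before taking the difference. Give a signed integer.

-3493

Ti²⁺: group 4, so d-count = 4 − 2 = 2.
Octahedral (high-spin): t₂g² eg⁰, CFSE = 2(−0.4) + 0(+0.6) = -0.8Δ_oct = -0.8 × 13100 = -10480 cm⁻¹.
Tetrahedral e² t₂⁰ gives -1.2Δₜ = -1.2 × (4/9) × 13100 = -6987 cm⁻¹.
Subtracting, OSPE = -10480 − (-6987) = -3493 cm⁻¹.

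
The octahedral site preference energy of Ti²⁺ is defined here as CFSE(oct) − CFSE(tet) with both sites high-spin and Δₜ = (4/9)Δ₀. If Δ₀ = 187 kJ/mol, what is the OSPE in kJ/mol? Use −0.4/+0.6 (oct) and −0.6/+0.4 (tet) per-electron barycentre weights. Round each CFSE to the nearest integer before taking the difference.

-50

Group 4 minus oxidation state +2 gives a d² configuration for Ti²⁺.
Octahedral high-spin t₂g² eg⁰: CFSE = -0.8 × 187 = -150 kJ/mol.
Tetrahedral e² t₂⁰ gives -1.2Δₜ = -1.2 × (4/9) × 187 = -100 kJ/mol.
OSPE = CFSE(oct) − CFSE(tet) = -150 − (-100) = -50 kJ/mol.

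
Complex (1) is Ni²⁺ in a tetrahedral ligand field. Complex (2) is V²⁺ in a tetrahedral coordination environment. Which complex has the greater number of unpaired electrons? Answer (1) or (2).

(2)

(1): Ni²⁺: group 10, so d-count = 10 − 2 = 8; Tetrahedral splitting is small, so the complex is high-spin; e⁴ t₂⁴ → 2 unpaired.
(2): V is in group 5, so V²⁺ is d³ (5 − 2 = 3); Tetrahedral splitting is small, so the complex is high-spin; e^2 t2^1 → 3 unpaired.
So (2) has more unpaired electrons.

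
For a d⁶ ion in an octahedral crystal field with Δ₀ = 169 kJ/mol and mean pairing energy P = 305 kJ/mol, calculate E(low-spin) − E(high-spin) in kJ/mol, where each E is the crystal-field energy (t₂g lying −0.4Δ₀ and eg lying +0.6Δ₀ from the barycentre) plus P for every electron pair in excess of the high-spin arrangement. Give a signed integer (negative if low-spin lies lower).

272

High-spin d⁶ fills as t₂g⁴ eg² with CFSE 4(−0.4) + 2(+0.6) = -0.4Δ₀ = -68 kJ/mol.
Low-spin t₂g⁶ eg⁰ gives -2.4Δ₀ = -406 kJ/mol, but forming 2 extra pairs costs 2P = 610 kJ/mol, so E(LS) = -406 + 610 = 204 kJ/mol.
E(LS) − E(HS) = 204 − (-68) = 272 kJ/mol.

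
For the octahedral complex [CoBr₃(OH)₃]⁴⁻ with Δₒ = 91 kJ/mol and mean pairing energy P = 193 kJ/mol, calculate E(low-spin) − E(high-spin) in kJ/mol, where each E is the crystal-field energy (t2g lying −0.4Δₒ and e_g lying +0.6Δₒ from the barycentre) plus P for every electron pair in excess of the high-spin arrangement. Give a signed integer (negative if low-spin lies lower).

Ligand charges: 3×(-1) from Br⁻ and 3×(-1) from OH⁻ sum to -6; with overall charge -4, Co is +2.
Co²⁺: group 9, so d-count = 9 − 2 = 7.
High-spin d⁷ fills as t2g^5 e_g^2 with CFSE 5(−0.4) + 2(+0.6) = -0.8Δₒ = -73 kJ/mol.
Low-spin t2g^6 e_g^1 gives -1.8Δₒ = -164 kJ/mol, but forming 1 extra pair costs 1P = 193 kJ/mol, so E(LS) = -164 + 193 = 29 kJ/mol.
Thus E(LS) − E(HS) = 102 kJ/mol.

102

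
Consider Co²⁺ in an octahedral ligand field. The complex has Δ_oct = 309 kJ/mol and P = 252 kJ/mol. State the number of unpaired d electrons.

1

Co sits in group 9; removing 2 electrons leaves Co²⁺ with 9 − 2 = 7 d electrons.
Δ_oct > P, so pairing is preferred: the ground state is low-spin.
That gives t₂g⁶ eg¹.
Unpaired electrons: 1.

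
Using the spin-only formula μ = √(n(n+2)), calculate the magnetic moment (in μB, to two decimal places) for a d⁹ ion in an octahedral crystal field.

1.73 μB

Configuration: t₂g⁶ eg³ → 1 unpaired electron.
μ(spin-only) = √[1(1+2)] = √3 ≈ 1.73 μB.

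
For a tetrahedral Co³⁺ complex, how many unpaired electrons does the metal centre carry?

Co sits in group 9; removing 3 electrons leaves Co³⁺ with 9 − 3 = 6 d electrons.
Tetrahedral splitting is small, so the complex is high-spin.
Configuration: e³ t₂³, giving 4 unpaired electrons.

4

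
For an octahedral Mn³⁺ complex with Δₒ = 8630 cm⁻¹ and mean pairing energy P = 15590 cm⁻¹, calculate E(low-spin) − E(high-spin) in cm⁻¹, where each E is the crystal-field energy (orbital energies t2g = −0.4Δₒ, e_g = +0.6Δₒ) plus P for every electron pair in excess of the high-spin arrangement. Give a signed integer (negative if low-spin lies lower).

6960

Group 7 minus oxidation state +3 gives a d⁴ configuration for Mn³⁺.
In the high-spin limit (t2g^3 e_g^1) the orbital term is -0.6Δₒ = -5178 cm⁻¹, with no excess pairing.
For low-spin the configuration is t2g^4 e_g^0: orbital energy -1.6 × 8630 = -13808 cm⁻¹, and 1 additional pair relative to high-spin adds 15590 cm⁻¹, giving 1782 cm⁻¹.
E(LS) − E(HS) = 1782 − (-5178) = 6960 cm⁻¹.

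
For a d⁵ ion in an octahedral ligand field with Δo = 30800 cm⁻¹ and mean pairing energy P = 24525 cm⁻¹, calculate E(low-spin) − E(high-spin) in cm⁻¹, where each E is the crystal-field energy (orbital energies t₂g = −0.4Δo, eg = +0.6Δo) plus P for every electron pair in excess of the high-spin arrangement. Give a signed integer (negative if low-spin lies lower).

In the high-spin limit (t₂g³ eg²) the orbital term is 0.0Δo = 0 cm⁻¹, with no excess pairing.
Low-spin: t₂g⁵ eg⁰, orbital CFSE = -2.0Δo = -61600 cm⁻¹; plus 2 excess pairs × P = +49050 cm⁻¹; total -12550 cm⁻¹.
The difference is -12550 − (0) = -12550 cm⁻¹, so low-spin lies lower.

-12550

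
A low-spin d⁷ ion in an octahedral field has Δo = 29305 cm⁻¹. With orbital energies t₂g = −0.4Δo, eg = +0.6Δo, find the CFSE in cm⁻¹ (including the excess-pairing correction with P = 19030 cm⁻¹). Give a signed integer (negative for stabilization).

-33719

Configuration: t₂g⁶ eg¹.
CFSE(orbital) = 6×(-0.4Δo) + 1×(0.6Δo) = -1.8Δo; with Δo = 29305 cm⁻¹ that is -52749 cm⁻¹.
Relative to high-spin t₂g⁵ eg² (2 paired), the low-spin configuration has 1 additional pair, contributing +1 × 19030 = +19030 cm⁻¹.
Overall CFSE = -52749 + 19030 = -33719 cm⁻¹.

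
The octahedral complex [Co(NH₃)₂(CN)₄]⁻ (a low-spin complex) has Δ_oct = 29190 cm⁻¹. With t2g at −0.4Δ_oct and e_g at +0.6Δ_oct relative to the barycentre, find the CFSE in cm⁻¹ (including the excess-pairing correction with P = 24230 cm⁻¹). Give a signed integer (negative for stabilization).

-21596

Ligand charges: 2×(+0) from NH₃ and 4×(-1) from CN⁻ sum to -4; with overall charge -1, Co is +3.
Co is in group 9, so Co³⁺ is d⁶ (9 − 3 = 6).
Electron filling gives t2g^6 e_g^0.
Orbital CFSE = 6(-0.4) + 0(0.6) = -2.4Δ_oct = -2.4 × 29190 = -70056 cm⁻¹.
High-spin d⁶ would be t2g^4 e_g^2 with 1 pair; low-spin has 3, so 2 excess pairs cost +2P = +48460 cm⁻¹.
Combining: -70056 + 48460 = -21596 cm⁻¹.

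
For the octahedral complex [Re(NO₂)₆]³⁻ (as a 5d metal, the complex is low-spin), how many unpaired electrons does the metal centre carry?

Each NO₂⁻ contributes -1; 6 × (-1) = -6. With overall charge -3, Re is in the +3 oxidation state.
Re is in group 7, so Re³⁺ is d⁴ (7 − 3 = 4).
Configuration: t₂g⁴ eg⁰, giving 2 unpaired electrons.

2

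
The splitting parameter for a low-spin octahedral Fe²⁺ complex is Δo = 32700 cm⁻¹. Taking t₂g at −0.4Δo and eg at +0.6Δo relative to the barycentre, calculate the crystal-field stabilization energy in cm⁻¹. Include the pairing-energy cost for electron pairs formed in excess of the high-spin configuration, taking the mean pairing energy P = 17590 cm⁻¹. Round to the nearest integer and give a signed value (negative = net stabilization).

Fe is in group 8, so Fe²⁺ is d⁶ (8 − 2 = 6).
Configuration: t₂g⁶ eg⁰.
Orbital CFSE = 6(-0.4) + 0(0.6) = -2.4Δo = -2.4 × 32700 = -78480 cm⁻¹.
High-spin d⁶ would be t₂g⁴ eg² with 1 pair; low-spin has 3, so 2 excess pairs cost +2P = +35180 cm⁻¹.
Net CFSE = -78480 + 35180 = -43300 cm⁻¹.

-43300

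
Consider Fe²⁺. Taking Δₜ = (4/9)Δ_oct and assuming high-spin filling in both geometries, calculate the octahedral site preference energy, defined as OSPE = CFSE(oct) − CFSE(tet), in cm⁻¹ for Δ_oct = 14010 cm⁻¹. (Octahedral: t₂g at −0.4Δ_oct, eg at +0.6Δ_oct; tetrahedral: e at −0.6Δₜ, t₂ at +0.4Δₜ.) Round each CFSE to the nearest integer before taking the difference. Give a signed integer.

-1868

Group 8 minus oxidation state +2 gives a d⁶ configuration for Fe²⁺.
Octahedral (high-spin): t₂g⁴ eg², CFSE = 4(−0.4) + 2(+0.6) = -0.4Δ_oct = -0.4 × 14010 = -5604 cm⁻¹.
In a tetrahedral site the filling is e³ t₂³: CFSE(tet) = -0.6Δₜ = -0.6 × (4/9)(14010) = -3736 cm⁻¹.
OSPE = CFSE(oct) − CFSE(tet) = -5604 − (-3736) = -1868 cm⁻¹.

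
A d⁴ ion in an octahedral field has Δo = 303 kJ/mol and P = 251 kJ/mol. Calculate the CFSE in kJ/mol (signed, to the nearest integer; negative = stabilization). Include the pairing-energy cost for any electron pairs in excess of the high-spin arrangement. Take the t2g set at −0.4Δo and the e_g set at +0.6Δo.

Since Δo = 303 kJ/mol > P = 251 kJ/mol, the complex adopts the low-spin configuration.
Filling d⁴ accordingly: t2g^4 e_g^0.
Orbital CFSE = -1.6Δo = -1.6 × 303 = -485 kJ/mol.
Excess pairs vs high-spin: 1 − 0 = 1; pairing cost = +251 kJ/mol.
Net CFSE = -485 + 251 = -234 kJ/mol.

-234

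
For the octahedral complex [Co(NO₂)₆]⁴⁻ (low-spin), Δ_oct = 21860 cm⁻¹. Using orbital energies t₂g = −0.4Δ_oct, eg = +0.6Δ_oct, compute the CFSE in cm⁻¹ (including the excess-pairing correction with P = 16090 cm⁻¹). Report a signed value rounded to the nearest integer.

-23258

Each NO₂⁻ contributes -1; 6 × (-1) = -6. With overall charge -4, Co is in the +2 oxidation state.
Co is in group 9, so Co²⁺ is d⁷ (9 − 2 = 7).
Electron filling gives t₂g⁶ eg¹.
Orbital CFSE = 6(-0.4) + 1(0.6) = -1.8Δ_oct = -1.8 × 21860 = -39348 cm⁻¹.
Relative to high-spin t₂g⁵ eg² (2 paired), the low-spin configuration has 1 additional pair, contributing +1 × 16090 = +16090 cm⁻¹.
Combining: -39348 + 16090 = -23258 cm⁻¹.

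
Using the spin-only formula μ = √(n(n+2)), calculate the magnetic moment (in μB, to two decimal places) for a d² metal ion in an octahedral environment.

Configuration: t₂g² eg⁰ → 2 unpaired electrons.
μ(spin-only) = √[2(2+2)] = √8 ≈ 2.83 μB.

2.83 μB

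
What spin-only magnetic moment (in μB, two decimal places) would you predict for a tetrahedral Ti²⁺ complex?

Ti sits in group 4; removing 2 electrons leaves Ti²⁺ with 4 − 2 = 2 d electrons.
With tetrahedral geometry the complex is necessarily high-spin.
Configuration: e² t₂⁰ → 2 unpaired electrons.
μ(spin-only) = √[2(2+2)] = √8 ≈ 2.83 μB.

2.83 μB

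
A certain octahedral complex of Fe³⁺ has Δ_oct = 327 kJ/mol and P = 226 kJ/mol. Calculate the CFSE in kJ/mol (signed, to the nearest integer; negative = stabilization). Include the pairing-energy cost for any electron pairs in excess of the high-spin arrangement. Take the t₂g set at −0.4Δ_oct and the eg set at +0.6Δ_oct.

-202

Fe³⁺: group 8, so d-count = 8 − 3 = 5.
Δ_oct > P, so pairing is preferred: the ground state is low-spin.
That gives t₂g⁵ eg⁰.
Orbital CFSE = -2.0Δ_oct = -2.0 × 327 = -654 kJ/mol.
Excess pairs vs high-spin: 2 − 0 = 2; pairing cost = +452 kJ/mol.
Net CFSE = -654 + 452 = -202 kJ/mol.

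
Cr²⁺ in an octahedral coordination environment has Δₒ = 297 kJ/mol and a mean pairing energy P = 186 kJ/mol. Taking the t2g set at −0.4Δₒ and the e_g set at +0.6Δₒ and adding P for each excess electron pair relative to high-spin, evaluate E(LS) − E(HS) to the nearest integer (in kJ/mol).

-111

Cr²⁺: group 6, so d-count = 6 − 2 = 4.
High-spin d⁴ fills as t2g^3 e_g^1 with CFSE 3(−0.4) + 1(+0.6) = -0.6Δₒ = -178 kJ/mol.
For low-spin the configuration is t2g^4 e_g^0: orbital energy -1.6 × 297 = -475 kJ/mol, and 1 additional pair relative to high-spin adds 186 kJ/mol, giving -289 kJ/mol.
The difference is -289 − (-178) = -111 kJ/mol, so low-spin lies lower.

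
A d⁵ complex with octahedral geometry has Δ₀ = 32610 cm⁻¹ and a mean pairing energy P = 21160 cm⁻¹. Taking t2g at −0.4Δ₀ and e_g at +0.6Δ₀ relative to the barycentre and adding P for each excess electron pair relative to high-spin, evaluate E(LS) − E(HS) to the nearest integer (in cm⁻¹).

High-spin d⁵ fills as t2g^3 e_g^2 with CFSE 3(−0.4) + 2(+0.6) = 0.0Δ₀ = 0 cm⁻¹.
Low-spin: t2g^5 e_g^0, orbital CFSE = -2.0Δ₀ = -65220 cm⁻¹; plus 2 excess pairs × P = +42320 cm⁻¹; total -22900 cm⁻¹.
Thus E(LS) − E(HS) = -22900 cm⁻¹.

-22900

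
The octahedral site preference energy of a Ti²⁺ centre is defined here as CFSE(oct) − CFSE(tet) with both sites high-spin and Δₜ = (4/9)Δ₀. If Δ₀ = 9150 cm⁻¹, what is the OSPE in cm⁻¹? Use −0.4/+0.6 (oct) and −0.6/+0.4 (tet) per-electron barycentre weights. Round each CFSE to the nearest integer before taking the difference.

Ti sits in group 4; removing 2 electrons leaves Ti²⁺ with 4 − 2 = 2 d electrons.
In an octahedral site d² (HS) is t2g^2 e_g^0, giving CFSE(oct) = -0.8Δ₀ = -7320 cm⁻¹.
In a tetrahedral site the filling is e^2 t2^0: CFSE(tet) = -1.2Δₜ = -1.2 × (4/9)(9150) = -4880 cm⁻¹.
OSPE = -7320 − (-4880) = -2440 cm⁻¹.

-2440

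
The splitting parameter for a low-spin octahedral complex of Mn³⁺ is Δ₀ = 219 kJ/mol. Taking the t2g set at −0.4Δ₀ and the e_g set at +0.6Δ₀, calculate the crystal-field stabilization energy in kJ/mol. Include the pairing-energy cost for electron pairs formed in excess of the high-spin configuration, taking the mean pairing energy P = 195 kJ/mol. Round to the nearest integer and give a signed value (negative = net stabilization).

Group 7 minus oxidation state +3 gives a d⁴ configuration for Mn³⁺.
Configuration: t2g^4 e_g^0.
CFSE(orbital) = 4×(-0.4Δ₀) + 0×(0.6Δ₀) = -1.6Δ₀; with Δ₀ = 219 kJ/mol that is -350 kJ/mol.
Relative to high-spin t2g^3 e_g^1 (0 paired), the low-spin configuration has 1 additional pair, contributing +1 × 195 = +195 kJ/mol.
Net CFSE = -350 + 195 = -155 kJ/mol.

-155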